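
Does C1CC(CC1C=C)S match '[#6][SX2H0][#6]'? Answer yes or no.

No

The pattern [#6][SX2H0][#6] describes an aliphatic sulfur bridging two carbons with no H on the sulfur — a thioether.
The closest candidate here is a thiol (-SH), but the sulfur has H1, not H0 bridging two carbons. No other fragment satisfies the full query, so there is no match.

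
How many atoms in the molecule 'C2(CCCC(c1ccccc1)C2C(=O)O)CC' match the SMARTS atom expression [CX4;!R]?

2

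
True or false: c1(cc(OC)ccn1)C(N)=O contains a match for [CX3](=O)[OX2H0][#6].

The pattern [CX3](=O)[OX2H0][#6] describes a carbonyl carbon bonded to an oxygen that is itself bonded to carbon (no H on that O) — an ester.
The closest candidate here is a primary amide (-C(=O)NH2), but the carbonyl is bonded to N, not to an O-C linkage. No other fragment satisfies the full query, so there is no match.

False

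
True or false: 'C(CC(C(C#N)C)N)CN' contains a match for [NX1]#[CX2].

True

The pattern [NX1]#[CX2] describes a nitrogen triple-bonded to a two-connected carbon — a nitrile.
The molecule carries a nitrile (-C#N), whose atoms satisfy every constraint of the query, so the pattern matches.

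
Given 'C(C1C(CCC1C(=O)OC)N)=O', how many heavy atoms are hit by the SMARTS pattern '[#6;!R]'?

3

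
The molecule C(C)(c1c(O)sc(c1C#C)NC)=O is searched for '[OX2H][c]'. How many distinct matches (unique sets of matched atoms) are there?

1

[OX2H][c] is the SMARTS for a phenol: a hydroxyl oxygen attached to an aromatic carbon.
Exactly one fragment in the molecule meets all constraints, giving 1 match.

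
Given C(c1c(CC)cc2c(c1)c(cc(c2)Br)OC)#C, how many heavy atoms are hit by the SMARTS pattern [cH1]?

4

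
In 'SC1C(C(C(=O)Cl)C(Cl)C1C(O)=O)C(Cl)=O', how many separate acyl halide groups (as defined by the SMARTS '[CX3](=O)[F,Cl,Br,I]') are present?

[CX3](=O)[F,Cl,Br,I] is the SMARTS for an acyl halide: a carbonyl carbon bonded to a halogen.
The molecule carries 2 separate instances of an acyl chloride (-C(=O)Cl) meeting every constraint; each maps to a distinct set of atoms, giving 2 matches.

2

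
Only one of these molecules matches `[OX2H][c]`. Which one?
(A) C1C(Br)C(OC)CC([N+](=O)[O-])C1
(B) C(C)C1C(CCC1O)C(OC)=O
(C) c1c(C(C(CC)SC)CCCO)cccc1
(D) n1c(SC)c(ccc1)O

D

[OX2H][c] describes a hydroxyl oxygen attached to an aromatic carbon (a phenol).
(A) has a methoxy ether (-OCH3) but the oxygen has H0, not H1.
(B) has a hydroxyl group (-OH) but the -OH is on an aliphatic carbon, not an aromatic c.
(C) has a hydroxyl group (-OH) but the -OH is on an aliphatic carbon, not an aromatic c.
(D) contains a hydroxyl group (-OH), which satisfies every atom and bond constraint.
So the answer is (D).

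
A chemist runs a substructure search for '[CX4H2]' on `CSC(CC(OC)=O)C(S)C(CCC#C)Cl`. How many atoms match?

The query [CX4H2] means: sp3 carbon (X4) with exactly two hydrogens.
Check the 16 heavy atoms by environment: 3× C (H2, X4) → match; 3× C (H1, X4) → no; 1× C (H0, X3) → no; 1× O (H0, X1) → no; 1× O (H0, X2) → no; 2× C (H3, X4) → no; 1× C (H0, X2) → no; 1× C (H1, X2) → no; 1× S (H1, X2) → no; 1× S (H0, X2) → no; 1× Cl (H0, X1) → no.
That gives 3 matching atoms.

3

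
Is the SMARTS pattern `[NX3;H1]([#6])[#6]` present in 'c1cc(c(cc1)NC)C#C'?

Yes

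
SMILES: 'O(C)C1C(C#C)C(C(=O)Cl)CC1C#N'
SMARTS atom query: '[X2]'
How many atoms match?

The query [X2] means: any atom with exactly two total connections (bonds + H).
Check the 14 heavy atoms by environment: 6× C (X4) → no; 1× C (X3) → no; 1× O (X1) → no; 1× Cl (X1) → no; 3× C (X2) → match; 1× N (X1) → no; 1× O (X2) → match.
Summing the matching environments: 3 + 1 = 4 matching atoms.

4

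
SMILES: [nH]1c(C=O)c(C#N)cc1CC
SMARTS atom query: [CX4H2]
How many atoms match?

1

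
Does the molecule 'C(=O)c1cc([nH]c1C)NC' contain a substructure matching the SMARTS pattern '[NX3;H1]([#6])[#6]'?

Yes

The pattern [NX3;H1]([#6])[#6] describes a trivalent nitrogen with one H, bonded to two carbons — a secondary amine.
The molecule carries an N-methylamino group (-NHCH3), whose atoms satisfy every constraint of the query, so the pattern matches.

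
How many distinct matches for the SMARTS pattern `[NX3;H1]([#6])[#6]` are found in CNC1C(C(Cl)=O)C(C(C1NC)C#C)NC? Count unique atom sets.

3

[NX3;H1]([#6])[#6] is the SMARTS for a secondary amine: a trivalent nitrogen with one H, bonded to two carbons.
The molecule carries 3 separate instances of an N-methylamino group (-NHCH3) meeting every constraint; each maps to a distinct set of atoms, giving 3 matches.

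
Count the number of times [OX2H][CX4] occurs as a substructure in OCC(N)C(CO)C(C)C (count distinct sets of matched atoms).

2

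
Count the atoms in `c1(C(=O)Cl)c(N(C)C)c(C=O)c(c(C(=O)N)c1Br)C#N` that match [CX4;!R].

The query [CX4;!R] means: aliphatic carbon with four total connections, not in a ring.
Check the 20 heavy atoms by environment: 6× c (aromatic, X3, in 6-ring) → no; 2× N (X3, acyclic) → no; 2× C (X4, acyclic) → match; 3× C (X3, acyclic) → no; 3× O (X1, acyclic) → no; 1× C (X2, acyclic) → no; 1× N (X1, acyclic) → no; 1× Br (X1, acyclic) → no; 1× Cl (X1, acyclic) → no.
That gives 2 matching atoms.

2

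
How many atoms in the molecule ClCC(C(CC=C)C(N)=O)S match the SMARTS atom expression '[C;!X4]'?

The query [C;!X4] means: aliphatic carbon that does not have four total connections.
Check the 11 heavy atoms by environment: 4× C (X4) → no; 3× C (X3) → match; 1× O (X1) → no; 1× N (X3) → no; 1× S (X2) → no; 1× Cl (X1) → no.
That gives 3 matching atoms.

3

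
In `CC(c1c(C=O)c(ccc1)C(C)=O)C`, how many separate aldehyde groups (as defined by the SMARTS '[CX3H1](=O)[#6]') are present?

[CX3H1](=O)[#6] is the SMARTS for an aldehyde: an sp2 carbon with one H, double-bonded to O and single-bonded to carbon.
Exactly one fragment in the molecule meets all constraints, giving 1 match.

1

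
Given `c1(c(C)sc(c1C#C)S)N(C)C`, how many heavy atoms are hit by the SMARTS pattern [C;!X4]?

2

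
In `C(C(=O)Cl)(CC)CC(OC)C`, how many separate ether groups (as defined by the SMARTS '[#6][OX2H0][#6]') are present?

[#6][OX2H0][#6] is the SMARTS for an ether: an aliphatic oxygen bridging two carbons with no H on the oxygen.
Exactly one fragment in the molecule meets all constraints, giving 1 match.

1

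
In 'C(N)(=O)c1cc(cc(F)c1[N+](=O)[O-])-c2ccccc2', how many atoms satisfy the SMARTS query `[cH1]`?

7

The query [cH1] means: aromatic carbon bearing exactly one hydrogen.
Check the 19 heavy atoms by environment: 7× c (aromatic, H1) → match; 5× c (aromatic, H0) → no; 1× N (charge +1, H0) → no; 1× O (charge -1, H0) → no; 2× O (H0) → no; 1× C (H0) → no; 1× N (H2) → no; 1× F (H0) → no.
That gives 7 matching atoms.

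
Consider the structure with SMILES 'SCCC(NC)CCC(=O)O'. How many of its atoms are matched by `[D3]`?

2

Check the 11 heavy atoms by environment: 4× C (D2) → no; 2× C (D3) → match; 1× S (D1) → no; 2× O (D1) → no; 1× N (D2) → no; 1× C (D1) → no.
That gives 2 matching atoms.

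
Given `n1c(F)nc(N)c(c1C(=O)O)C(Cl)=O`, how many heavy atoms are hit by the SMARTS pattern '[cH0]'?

Check the 14 heavy atoms by environment: 2× n (aromatic, H0) → no; 4× c (aromatic, H0) → match; 2× C (H0) → no; 2× O (H0) → no; 1× O (H1) → no; 1× Cl (H0) → no; 1× N (H2) → no; 1× F (H0) → no.
That gives 4 matching atoms.

4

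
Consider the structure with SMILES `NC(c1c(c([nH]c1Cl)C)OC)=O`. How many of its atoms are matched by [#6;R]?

4

Check the 12 heavy atoms by environment: 1× n (aromatic, in 5-ring) → no; 4× c (aromatic, in 5-ring) → match; 3× C (acyclic) → no; 2× O (acyclic) → no; 1× N (acyclic) → no; 1× Cl (acyclic) → no.
That gives 4 matching atoms.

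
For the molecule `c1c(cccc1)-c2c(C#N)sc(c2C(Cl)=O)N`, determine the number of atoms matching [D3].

6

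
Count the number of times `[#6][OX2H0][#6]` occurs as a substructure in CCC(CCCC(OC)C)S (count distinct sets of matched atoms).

1

[#6][OX2H0][#6] is the SMARTS for an ether: an aliphatic oxygen bridging two carbons with no H on the oxygen.
Exactly one fragment in the molecule meets all constraints, giving 1 match.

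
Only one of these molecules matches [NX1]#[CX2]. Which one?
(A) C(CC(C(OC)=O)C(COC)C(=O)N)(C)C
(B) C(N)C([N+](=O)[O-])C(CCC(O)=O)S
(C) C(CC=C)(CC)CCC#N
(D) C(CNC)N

C

[NX1]#[CX2] describes a nitrogen triple-bonded to a two-connected carbon (a nitrile).
(A) has a primary amide (-C(=O)NH2) but the nitrogen is NX3, not NX1.
(B) has a primary amino group (-NH2) but the nitrogen is NX3 (three connections), not NX1 triple-bonded.
(C) contains a nitrile (-C#N), which satisfies every atom and bond constraint.
(D) has a primary amino group (-NH2) but the nitrogen is NX3 (three connections), not NX1 triple-bonded.
So the answer is (C).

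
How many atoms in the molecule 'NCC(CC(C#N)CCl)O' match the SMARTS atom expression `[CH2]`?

3

The query [CH2] means: aliphatic carbon with exactly two hydrogens.
Check the 10 heavy atoms by environment: 3× C (H2) → match; 2× C (H1) → no; 1× C (H0) → no; 1× N (H0) → no; 1× Cl (H0) → no; 1× N (H2) → no; 1× O (H1) → no.
That gives 3 matching atoms.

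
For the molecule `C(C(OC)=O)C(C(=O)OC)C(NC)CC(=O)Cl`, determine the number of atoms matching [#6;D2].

The query [#6;D2] means: any carbon bonded to exactly two heavy atoms.
Check the 17 heavy atoms by environment: 2× C (D2) → match; 5× C (D3) → no; 1× N (D2) → no; 3× C (D1) → no; 3× O (D1) → no; 2× O (D2) → no; 1× Cl (D1) → no.
That gives 2 matching atoms.

2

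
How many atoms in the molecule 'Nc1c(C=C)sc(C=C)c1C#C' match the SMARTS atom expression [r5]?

The query [r5] means: r5 matches atoms in a five-membered ring.
Check the 12 heavy atoms by environment: 1× s (aromatic, in 5-ring) → match; 4× c (aromatic, in 5-ring) → match; 6× C (acyclic) → no; 1× N (acyclic) → no.
Summing the matching environments: 1 + 4 = 5 matching atoms.

5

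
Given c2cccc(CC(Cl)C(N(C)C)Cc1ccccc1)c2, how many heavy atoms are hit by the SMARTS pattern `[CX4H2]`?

The query [CX4H2] means: sp3 carbon (X4) with exactly two hydrogens.
Check the 20 heavy atoms by environment: 2× C (H2, X4) → match; 2× C (H1, X4) → no; 2× c (aromatic, H0, X3) → no; 10× c (aromatic, H1, X3) → no; 1× N (H0, X3) → no; 2× C (H3, X4) → no; 1× Cl (H0, X1) → no.
That gives 2 matching atoms.

2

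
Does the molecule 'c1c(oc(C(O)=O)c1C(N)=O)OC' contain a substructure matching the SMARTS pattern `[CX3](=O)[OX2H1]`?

Yes

The pattern [CX3](=O)[OX2H1] describes an sp2 carbon double-bonded to O and single-bonded to an -OH oxygen — a carboxylic acid.
The molecule carries a carboxylic acid group (-C(=O)OH), whose atoms satisfy every constraint of the query, so the pattern matches.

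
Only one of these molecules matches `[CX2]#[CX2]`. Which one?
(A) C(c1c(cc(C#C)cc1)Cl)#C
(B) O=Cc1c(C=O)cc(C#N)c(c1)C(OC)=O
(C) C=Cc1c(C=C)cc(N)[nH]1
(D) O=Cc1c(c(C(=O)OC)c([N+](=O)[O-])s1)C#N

A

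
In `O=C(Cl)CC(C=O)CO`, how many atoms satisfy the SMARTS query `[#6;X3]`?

Check the 9 heavy atoms by environment: 3× C (X4) → no; 1× O (X2) → no; 2× C (X3) → match; 2× O (X1) → no; 1× Cl (X1) → no.
That gives 2 matching atoms.

2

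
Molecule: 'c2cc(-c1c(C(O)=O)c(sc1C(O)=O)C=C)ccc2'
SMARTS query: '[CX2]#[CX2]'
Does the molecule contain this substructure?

The pattern [CX2]#[CX2] describes a carbon-carbon triple bond — an alkyne.
The closest candidate here is a vinyl group (-CH=CH2), but the C=C is a double bond; both carbons are CX3, not CX2. No other fragment satisfies the full query, so there is no match.

No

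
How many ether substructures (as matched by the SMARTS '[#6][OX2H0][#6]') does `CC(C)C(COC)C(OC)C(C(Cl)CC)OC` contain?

3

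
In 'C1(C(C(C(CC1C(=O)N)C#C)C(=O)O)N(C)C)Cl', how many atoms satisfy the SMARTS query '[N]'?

2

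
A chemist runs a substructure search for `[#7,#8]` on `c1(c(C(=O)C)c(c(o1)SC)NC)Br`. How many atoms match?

The query [#7,#8] means: nitrogen or oxygen (comma = OR).
Check the 13 heavy atoms by environment: 1× o (aromatic) → match; 4× c (aromatic) → no; 4× C → no; 1× O → match; 1× Br → no; 1× N → match; 1× S → no.
Summing the matching environments: 1 + 1 + 1 = 3 matching atoms.

3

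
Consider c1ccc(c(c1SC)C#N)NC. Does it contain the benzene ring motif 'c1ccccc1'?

Yes

The pattern c1ccccc1 describes six aromatic carbons in a ring — a benzene ring.
The required atom environment is present in the molecule, so the pattern matches.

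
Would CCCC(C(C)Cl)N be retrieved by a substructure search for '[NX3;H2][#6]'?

The pattern [NX3;H2][#6] describes a trivalent nitrogen with two H attached to carbon — a primary amine.
The molecule carries a primary amino group (-NH2), whose atoms satisfy every constraint of the query, so the pattern matches.

Yes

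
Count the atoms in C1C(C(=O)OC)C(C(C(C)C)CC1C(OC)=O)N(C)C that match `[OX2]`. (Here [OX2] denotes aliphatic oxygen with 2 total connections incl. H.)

2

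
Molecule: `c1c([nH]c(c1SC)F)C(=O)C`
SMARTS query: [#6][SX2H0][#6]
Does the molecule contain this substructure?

Yes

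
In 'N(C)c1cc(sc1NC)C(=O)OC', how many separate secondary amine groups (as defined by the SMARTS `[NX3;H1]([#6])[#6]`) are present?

[NX3;H1]([#6])[#6] is the SMARTS for a secondary amine: a trivalent nitrogen with one H, bonded to two carbons.
The molecule carries 2 separate instances of an N-methylamino group (-NHCH3) meeting every constraint; each maps to a distinct set of atoms, giving 2 matches.

2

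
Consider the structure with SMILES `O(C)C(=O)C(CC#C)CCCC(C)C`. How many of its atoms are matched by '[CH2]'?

4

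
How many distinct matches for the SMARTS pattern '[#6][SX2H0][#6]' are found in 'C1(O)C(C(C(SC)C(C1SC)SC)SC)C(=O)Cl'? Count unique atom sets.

4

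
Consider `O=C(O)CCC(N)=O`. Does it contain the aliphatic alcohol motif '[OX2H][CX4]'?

No

The pattern [OX2H][CX4] describes a hydroxyl oxygen bound to an sp3 (X4) carbon — an aliphatic alcohol.
The closest candidate here is a carboxylic acid group (-C(=O)OH), but the -OH is on a CX3 carbonyl carbon, not a CX4 carbon. No other fragment satisfies the full query, so there is no match.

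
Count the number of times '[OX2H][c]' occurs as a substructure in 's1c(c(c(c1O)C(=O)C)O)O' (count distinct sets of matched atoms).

3

[OX2H][c] is the SMARTS for a phenol: a hydroxyl oxygen attached to an aromatic carbon.
The molecule carries 3 separate instances of a hydroxyl group (-OH) meeting every constraint; each maps to a distinct set of atoms, giving 3 matches.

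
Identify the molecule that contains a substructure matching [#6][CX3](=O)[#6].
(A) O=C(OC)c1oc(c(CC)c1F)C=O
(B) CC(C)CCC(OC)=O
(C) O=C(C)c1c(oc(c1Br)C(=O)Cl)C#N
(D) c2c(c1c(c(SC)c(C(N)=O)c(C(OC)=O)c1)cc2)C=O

C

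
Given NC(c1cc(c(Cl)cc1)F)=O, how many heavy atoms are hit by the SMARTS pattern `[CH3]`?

The query [CH3] means: aliphatic carbon with exactly three hydrogens.
Check the 11 heavy atoms by environment: 3× c (aromatic, H1) → no; 3× c (aromatic, H0) → no; 1× Cl (H0) → no; 1× F (H0) → no; 1× C (H0) → no; 1× O (H0) → no; 1× N (H2) → no.
No environment satisfies the query, so 0 matching atoms.

0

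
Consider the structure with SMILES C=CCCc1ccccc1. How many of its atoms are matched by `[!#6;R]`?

The query [!#6;R] means: non-carbon atom that is part of a ring.
Check the 10 heavy atoms by environment: 4× C (acyclic) → no; 6× c (aromatic, in 6-ring) → no.
No environment satisfies the query, so 0 matching atoms.

0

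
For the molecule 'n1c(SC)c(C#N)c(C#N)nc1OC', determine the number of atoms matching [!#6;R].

2

The query [!#6;R] means: non-carbon atom that is part of a ring.
Check the 14 heavy atoms by environment: 2× n (aromatic, in 6-ring) → match; 4× c (aromatic, in 6-ring) → no; 1× O (acyclic) → no; 4× C (acyclic) → no; 1× S (acyclic) → no; 2× N (acyclic) → no.
That gives 2 matching atoms.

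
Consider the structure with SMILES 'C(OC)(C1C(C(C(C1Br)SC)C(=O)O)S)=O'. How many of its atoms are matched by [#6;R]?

Check the 16 heavy atoms by environment: 5× C (in 5-ring) → match; 2× S (acyclic) → no; 4× C (acyclic) → no; 4× O (acyclic) → no; 1× Br (acyclic) → no.
That gives 5 matching atoms.

5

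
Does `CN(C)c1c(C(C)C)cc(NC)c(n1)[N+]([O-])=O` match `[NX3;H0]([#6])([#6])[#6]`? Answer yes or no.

The pattern [NX3;H0]([#6])([#6])[#6] describes a trivalent nitrogen with no H, bonded to three carbons — a tertiary amine.
The molecule carries a dimethylamino group (-N(CH3)2), whose atoms satisfy every constraint of the query, so the pattern matches.

Yes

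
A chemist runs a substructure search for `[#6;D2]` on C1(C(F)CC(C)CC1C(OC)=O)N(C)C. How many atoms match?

2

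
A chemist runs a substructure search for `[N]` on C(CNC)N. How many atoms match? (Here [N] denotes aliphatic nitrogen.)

2

The query [N] means: uppercase N matches aliphatic (non-aromatic) nitrogen only.
Check the 5 heavy atoms by environment: 3× C → no; 2× N → match.
That gives 2 matching atoms.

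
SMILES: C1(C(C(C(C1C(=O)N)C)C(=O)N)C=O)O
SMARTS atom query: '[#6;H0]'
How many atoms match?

Check the 15 heavy atoms by environment: 6× C (H1) → no; 3× O (H0) → no; 1× C (H3) → no; 1× O (H1) → no; 2× C (H0) → match; 2× N (H2) → no.
That gives 2 matching atoms.

2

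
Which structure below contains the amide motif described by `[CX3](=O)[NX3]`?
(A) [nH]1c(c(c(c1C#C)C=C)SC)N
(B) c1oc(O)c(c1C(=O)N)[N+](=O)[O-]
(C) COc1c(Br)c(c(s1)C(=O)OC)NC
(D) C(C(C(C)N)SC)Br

B

[CX3](=O)[NX3] describes a carbonyl carbon bonded to a trivalent nitrogen (an amide).
(A) has a primary amino group (-NH2) but the -NH2 is not attached to a carbonyl carbon.
(B) contains a primary amide (-C(=O)NH2), which satisfies every atom and bond constraint.
(C) has a methyl-ester group (-C(=O)OCH3) but the carbonyl is bonded to O, not to an NX3 nitrogen.
(D) has a primary amino group (-NH2) but the -NH2 is not attached to a carbonyl carbon.
So the answer is (B).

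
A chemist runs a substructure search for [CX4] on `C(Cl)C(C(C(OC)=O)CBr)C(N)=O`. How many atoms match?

The query [CX4] means: C with X4: aliphatic carbon with exactly 4 total connections (bonds + H).
Check the 13 heavy atoms by environment: 5× C (X4) → match; 1× Br (X1) → no; 2× C (X3) → no; 2× O (X1) → no; 1× N (X3) → no; 1× O (X2) → no; 1× Cl (X1) → no.
That gives 5 matching atoms.

5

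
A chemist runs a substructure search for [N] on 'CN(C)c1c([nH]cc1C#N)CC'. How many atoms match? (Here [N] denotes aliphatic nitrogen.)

2

Check the 12 heavy atoms by environment: 1× n (aromatic) → no; 4× c (aromatic) → no; 2× N → match; 5× C → no.
That gives 2 matching atoms.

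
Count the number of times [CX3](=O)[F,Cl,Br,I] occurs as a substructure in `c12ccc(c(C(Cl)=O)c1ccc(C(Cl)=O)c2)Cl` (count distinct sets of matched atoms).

[CX3](=O)[F,Cl,Br,I] is the SMARTS for an acyl halide: a carbonyl carbon bonded to a halogen.
The molecule carries 2 separate instances of an acyl chloride (-C(=O)Cl) meeting every constraint; each maps to a distinct set of atoms, giving 2 matches.

2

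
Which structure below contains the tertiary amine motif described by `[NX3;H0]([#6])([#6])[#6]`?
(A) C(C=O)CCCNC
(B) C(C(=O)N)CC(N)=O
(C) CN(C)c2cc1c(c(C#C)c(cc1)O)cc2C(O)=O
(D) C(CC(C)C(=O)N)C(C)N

C

[NX3;H0]([#6])([#6])[#6] describes a trivalent nitrogen with no H, bonded to three carbons (a tertiary amine).
(A) has an N-methylamino group (-NHCH3) but the nitrogen still has one H (H1), not H0.
(B) has a primary amide (-C(=O)NH2) but the amide nitrogen has H2 and only one carbon neighbour.
(C) contains a dimethylamino group (-N(CH3)2), which satisfies every atom and bond constraint.
(D) has a primary amide (-C(=O)NH2) but the amide nitrogen has H2 and only one carbon neighbour.
So the answer is (C).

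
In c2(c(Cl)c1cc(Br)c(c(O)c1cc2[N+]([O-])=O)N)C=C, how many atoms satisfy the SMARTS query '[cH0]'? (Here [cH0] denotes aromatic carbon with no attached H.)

8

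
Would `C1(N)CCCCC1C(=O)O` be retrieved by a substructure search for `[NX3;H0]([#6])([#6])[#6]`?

No

The pattern [NX3;H0]([#6])([#6])[#6] describes a trivalent nitrogen with no H, bonded to three carbons — a tertiary amine.
The closest candidate here is a primary amino group (-NH2), but the nitrogen has H2, not H0 with three carbons. No other fragment satisfies the full query, so there is no match.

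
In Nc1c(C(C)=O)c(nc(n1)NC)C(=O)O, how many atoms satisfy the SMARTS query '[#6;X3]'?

6

Check the 15 heavy atoms by environment: 2× n (aromatic, X2) → no; 4× c (aromatic, X3) → match; 2× C (X3) → match; 2× O (X1) → no; 1× O (X2) → no; 2× C (X4) → no; 2× N (X3) → no.
Summing the matching environments: 4 + 2 = 6 matching atoms.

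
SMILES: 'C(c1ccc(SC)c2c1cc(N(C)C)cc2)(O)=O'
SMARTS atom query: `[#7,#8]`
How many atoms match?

3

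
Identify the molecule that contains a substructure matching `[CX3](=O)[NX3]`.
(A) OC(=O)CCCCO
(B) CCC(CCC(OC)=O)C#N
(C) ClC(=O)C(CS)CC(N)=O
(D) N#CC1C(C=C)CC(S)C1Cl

C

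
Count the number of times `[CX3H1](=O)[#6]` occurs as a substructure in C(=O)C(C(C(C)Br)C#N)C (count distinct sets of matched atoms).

1

[CX3H1](=O)[#6] is the SMARTS for an aldehyde: an sp2 carbon with one H, double-bonded to O and single-bonded to carbon.
Exactly one fragment in the molecule meets all constraints, giving 1 match.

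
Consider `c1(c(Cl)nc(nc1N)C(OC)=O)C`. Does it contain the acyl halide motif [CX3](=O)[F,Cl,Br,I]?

No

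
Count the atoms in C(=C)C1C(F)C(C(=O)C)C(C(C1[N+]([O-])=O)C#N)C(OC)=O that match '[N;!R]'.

The query [N;!R] means: aliphatic nitrogen not in a ring.
Check the 21 heavy atoms by environment: 6× C (in 6-ring) → no; 7× C (acyclic) → no; 1× N (acyclic) → match; 1× F (acyclic) → no; 1× N (charge +1, acyclic) → match; 1× O (charge -1, acyclic) → no; 4× O (acyclic) → no.
Summing the matching environments: 1 + 1 = 2 matching atoms.

2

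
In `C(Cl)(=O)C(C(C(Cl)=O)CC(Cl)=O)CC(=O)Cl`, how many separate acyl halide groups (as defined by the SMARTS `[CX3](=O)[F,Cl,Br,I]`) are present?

4

[CX3](=O)[F,Cl,Br,I] is the SMARTS for an acyl halide: a carbonyl carbon bonded to a halogen.
The molecule carries 4 separate instances of an acyl chloride (-C(=O)Cl) meeting every constraint; each maps to a distinct set of atoms, giving 4 matches.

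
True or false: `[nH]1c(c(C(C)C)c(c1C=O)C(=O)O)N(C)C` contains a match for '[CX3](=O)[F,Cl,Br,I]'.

The pattern [CX3](=O)[F,Cl,Br,I] describes a carbonyl carbon bonded to a halogen — an acyl halide.
The closest candidate here is a carboxylic acid group (-C(=O)OH), but the carbonyl is bonded to -OH, not to a halogen. No other fragment satisfies the full query, so there is no match.

False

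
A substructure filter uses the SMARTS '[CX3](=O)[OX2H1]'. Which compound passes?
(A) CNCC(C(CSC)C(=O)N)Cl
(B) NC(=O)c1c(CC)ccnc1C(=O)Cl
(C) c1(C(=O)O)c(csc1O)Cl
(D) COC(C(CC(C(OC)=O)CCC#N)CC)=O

[CX3](=O)[OX2H1] describes an sp2 carbon double-bonded to O and single-bonded to an -OH oxygen (a carboxylic acid).
(A) has a primary amide (-C(=O)NH2) but the carbonyl is bonded to N, not to an -OH oxygen.
(B) has a primary amide (-C(=O)NH2) but the carbonyl is bonded to N, not to an -OH oxygen.
(C) contains a carboxylic acid group (-C(=O)OH), which satisfies every atom and bond constraint.
(D) has a methyl-ester group (-C(=O)OCH3) but the singly-bonded O has no H (OX2H0, not OX2H1).
So the answer is (C).

C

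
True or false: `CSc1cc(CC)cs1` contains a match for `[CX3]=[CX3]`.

False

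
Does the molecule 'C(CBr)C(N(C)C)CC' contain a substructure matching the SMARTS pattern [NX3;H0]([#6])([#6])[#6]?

Yes

The pattern [NX3;H0]([#6])([#6])[#6] describes a trivalent nitrogen with no H, bonded to three carbons — a tertiary amine.
The molecule carries a dimethylamino group (-N(CH3)2), whose atoms satisfy every constraint of the query, so the pattern matches.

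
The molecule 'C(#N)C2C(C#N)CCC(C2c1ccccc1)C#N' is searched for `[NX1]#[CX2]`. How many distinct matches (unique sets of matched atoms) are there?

3

[NX1]#[CX2] is the SMARTS for a nitrile: a nitrogen triple-bonded to a two-connected carbon.
The molecule carries 3 separate instances of a nitrile (-C#N) meeting every constraint; each maps to a distinct set of atoms, giving 3 matches.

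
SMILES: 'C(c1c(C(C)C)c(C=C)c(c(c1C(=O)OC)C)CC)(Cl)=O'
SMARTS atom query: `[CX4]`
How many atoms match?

The query [CX4] means: C with X4: aliphatic carbon with exactly 4 total connections (bonds + H).
Check the 21 heavy atoms by environment: 6× c (aromatic, X3) → no; 7× C (X4) → match; 4× C (X3) → no; 2× O (X1) → no; 1× Cl (X1) → no; 1× O (X2) → no.
That gives 7 matching atoms.

7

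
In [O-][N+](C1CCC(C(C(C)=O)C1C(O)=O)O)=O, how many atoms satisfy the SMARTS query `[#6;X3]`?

2

The query [#6;X3] means: any carbon (aromatic or not) with three total connections.
Check the 16 heavy atoms by environment: 7× C (X4) → no; 2× C (X3) → match; 3× O (X1) → no; 2× O (X2) → no; 1× N (charge +1, X3) → no; 1× O (charge -1, X1) → no.
That gives 2 matching atoms.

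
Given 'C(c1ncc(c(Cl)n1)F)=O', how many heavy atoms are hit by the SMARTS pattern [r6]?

6

The query [r6] means: r6 matches atoms in a six-membered ring.
Check the 10 heavy atoms by environment: 2× n (aromatic, in 6-ring) → match; 4× c (aromatic, in 6-ring) → match; 1× F (acyclic) → no; 1× C (acyclic) → no; 1× O (acyclic) → no; 1× Cl (acyclic) → no.
Summing the matching environments: 2 + 4 = 6 matching atoms.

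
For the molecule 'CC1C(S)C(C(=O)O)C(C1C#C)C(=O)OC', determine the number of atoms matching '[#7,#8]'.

Check the 16 heavy atoms by environment: 11× C → no; 4× O → match; 1× S → no.
That gives 4 matching atoms.

4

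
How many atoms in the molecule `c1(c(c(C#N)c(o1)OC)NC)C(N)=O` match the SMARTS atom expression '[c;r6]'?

0

The query [c;r6] means: aromatic carbon that belongs to a six-membered ring.
Check the 14 heavy atoms by environment: 1× o (aromatic, in 5-ring) → no; 4× c (aromatic, in 5-ring) → no; 3× N (acyclic) → no; 4× C (acyclic) → no; 2× O (acyclic) → no.
No environment satisfies the query, so 0 matching atoms.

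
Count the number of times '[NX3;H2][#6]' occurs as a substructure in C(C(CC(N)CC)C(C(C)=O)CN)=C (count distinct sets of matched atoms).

2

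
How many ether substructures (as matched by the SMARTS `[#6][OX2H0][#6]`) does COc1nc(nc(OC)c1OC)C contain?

3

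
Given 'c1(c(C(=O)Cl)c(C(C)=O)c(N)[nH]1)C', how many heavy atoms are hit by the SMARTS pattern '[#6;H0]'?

6

The query [#6;H0] means: any carbon with no attached hydrogen.
Check the 13 heavy atoms by environment: 1× n (aromatic, H1) → no; 4× c (aromatic, H0) → match; 2× C (H0) → match; 2× O (H0) → no; 2× C (H3) → no; 1× Cl (H0) → no; 1× N (H2) → no.
Summing the matching environments: 4 + 2 = 6 matching atoms.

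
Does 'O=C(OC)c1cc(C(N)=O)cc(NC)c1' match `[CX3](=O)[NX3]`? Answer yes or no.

Yes

The pattern [CX3](=O)[NX3] describes a carbonyl carbon bonded to a trivalent nitrogen — an amide.
The molecule carries a primary amide (-C(=O)NH2), whose atoms satisfy every constraint of the query, so the pattern matches.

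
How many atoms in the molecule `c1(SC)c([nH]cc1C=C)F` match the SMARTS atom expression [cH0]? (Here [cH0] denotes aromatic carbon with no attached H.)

3

The query [cH0] means: aromatic carbon with no attached hydrogen (substituted or ring-fusion).
Check the 10 heavy atoms by environment: 1× n (aromatic, H1) → no; 3× c (aromatic, H0) → match; 1× c (aromatic, H1) → no; 1× S (H0) → no; 1× C (H3) → no; 1× C (H1) → no; 1× C (H2) → no; 1× F (H0) → no.
That gives 3 matching atoms.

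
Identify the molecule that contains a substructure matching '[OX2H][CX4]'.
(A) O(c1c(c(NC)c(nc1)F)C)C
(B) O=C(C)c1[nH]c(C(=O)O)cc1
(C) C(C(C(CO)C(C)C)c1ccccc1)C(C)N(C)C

[OX2H][CX4] describes a hydroxyl oxygen bound to an sp3 (X4) carbon (an aliphatic alcohol).
(A) has a methoxy ether (-OCH3) but the oxygen has H0 (ether), not H1.
(B) has a carboxylic acid group (-C(=O)OH) but the -OH is on a CX3 carbonyl carbon, not a CX4 carbon.
(C) contains a hydroxyl group (-OH), which satisfies every atom and bond constraint.
So the answer is (C).

C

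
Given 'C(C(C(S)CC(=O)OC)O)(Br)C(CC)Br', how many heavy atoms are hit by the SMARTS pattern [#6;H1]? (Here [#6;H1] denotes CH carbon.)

The query [#6;H1] means: any carbon bearing exactly one hydrogen.
Check the 15 heavy atoms by environment: 2× C (H3) → no; 2× C (H2) → no; 4× C (H1) → match; 2× Br (H0) → no; 1× S (H1) → no; 1× O (H1) → no; 1× C (H0) → no; 2× O (H0) → no.
That gives 4 matching atoms.

4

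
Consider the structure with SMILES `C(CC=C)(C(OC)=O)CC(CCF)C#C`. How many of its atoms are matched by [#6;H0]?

The query [#6;H0] means: any carbon with no attached hydrogen.
Check the 15 heavy atoms by environment: 5× C (H2) → no; 4× C (H1) → no; 2× C (H0) → match; 2× O (H0) → no; 1× C (H3) → no; 1× F (H0) → no.
That gives 2 matching atoms.

2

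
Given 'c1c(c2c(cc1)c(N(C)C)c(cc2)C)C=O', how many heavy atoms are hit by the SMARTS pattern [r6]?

10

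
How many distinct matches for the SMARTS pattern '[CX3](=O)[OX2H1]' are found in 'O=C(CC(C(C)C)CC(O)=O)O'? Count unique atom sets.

2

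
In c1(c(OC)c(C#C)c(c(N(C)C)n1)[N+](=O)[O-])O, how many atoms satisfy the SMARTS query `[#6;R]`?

Check the 17 heavy atoms by environment: 1× n (aromatic, in 6-ring) → no; 5× c (aromatic, in 6-ring) → match; 5× C (acyclic) → no; 3× O (acyclic) → no; 1× N (acyclic) → no; 1× N (charge +1, acyclic) → no; 1× O (charge -1, acyclic) → no.
That gives 5 matching atoms.

5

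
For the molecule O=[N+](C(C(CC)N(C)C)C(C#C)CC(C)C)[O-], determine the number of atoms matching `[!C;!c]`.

4

Check the 17 heavy atoms by environment: 13× C → no; 1× N (charge +1) → match; 1× O (charge -1) → match; 1× O → match; 1× N → match.
Summing the matching environments: 1 + 1 + 1 + 1 = 4 matching atoms.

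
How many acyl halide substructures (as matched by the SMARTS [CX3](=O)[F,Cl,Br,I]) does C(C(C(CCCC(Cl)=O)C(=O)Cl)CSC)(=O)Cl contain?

[CX3](=O)[F,Cl,Br,I] is the SMARTS for an acyl halide: a carbonyl carbon bonded to a halogen.
The molecule carries 3 separate instances of an acyl chloride (-C(=O)Cl) meeting every constraint; each maps to a distinct set of atoms, giving 3 matches.

3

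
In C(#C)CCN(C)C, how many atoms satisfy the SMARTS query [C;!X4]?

2

Check the 7 heavy atoms by environment: 4× C (X4) → no; 1× N (X3) → no; 2× C (X2) → match.
That gives 2 matching atoms.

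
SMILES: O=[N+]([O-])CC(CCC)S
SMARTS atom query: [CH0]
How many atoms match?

0

Check the 9 heavy atoms by environment: 3× C (H2) → no; 1× C (H1) → no; 1× C (H3) → no; 1× S (H1) → no; 1× N (charge +1, H0) → no; 1× O (charge -1, H0) → no; 1× O (H0) → no.
No environment satisfies the query, so 0 matching atoms.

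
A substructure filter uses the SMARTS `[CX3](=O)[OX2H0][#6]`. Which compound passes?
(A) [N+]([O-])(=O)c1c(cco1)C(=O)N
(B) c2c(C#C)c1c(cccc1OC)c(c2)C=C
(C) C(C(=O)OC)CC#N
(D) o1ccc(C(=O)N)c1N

C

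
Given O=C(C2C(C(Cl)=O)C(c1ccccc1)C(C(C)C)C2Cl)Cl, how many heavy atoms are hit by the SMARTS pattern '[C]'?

The query [C] means: uppercase C matches aliphatic (non-aromatic) carbon only.
Check the 21 heavy atoms by environment: 10× C → match; 3× Cl → no; 2× O → no; 6× c (aromatic) → no.
That gives 10 matching atoms.

10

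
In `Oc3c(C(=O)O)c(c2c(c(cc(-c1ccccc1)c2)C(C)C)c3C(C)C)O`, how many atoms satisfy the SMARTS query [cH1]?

7

Check the 27 heavy atoms by environment: 9× c (aromatic, H0) → no; 7× c (aromatic, H1) → match; 3× O (H1) → no; 2× C (H1) → no; 4× C (H3) → no; 1× C (H0) → no; 1× O (H0) → no.
That gives 7 matching atoms.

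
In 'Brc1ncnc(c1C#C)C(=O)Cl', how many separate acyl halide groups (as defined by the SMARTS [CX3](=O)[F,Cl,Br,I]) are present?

1

[CX3](=O)[F,Cl,Br,I] is the SMARTS for an acyl halide: a carbonyl carbon bonded to a halogen.
Exactly one fragment in the molecule meets all constraints, giving 1 match.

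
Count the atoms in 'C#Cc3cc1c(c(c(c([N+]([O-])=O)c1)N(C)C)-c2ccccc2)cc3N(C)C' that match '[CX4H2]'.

0

Check the 27 heavy atoms by environment: 8× c (aromatic, H0, X3) → no; 8× c (aromatic, H1, X3) → no; 2× N (H0, X3) → no; 4× C (H3, X4) → no; 1× C (H0, X2) → no; 1× C (H1, X2) → no; 1× N (charge +1, H0, X3) → no; 1× O (charge -1, H0, X1) → no; 1× O (H0, X1) → no.
No environment satisfies the query, so 0 matching atoms.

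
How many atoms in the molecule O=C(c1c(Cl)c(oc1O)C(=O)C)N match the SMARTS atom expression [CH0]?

2

Check the 13 heavy atoms by environment: 1× o (aromatic, H0) → no; 4× c (aromatic, H0) → no; 2× C (H0) → match; 2× O (H0) → no; 1× N (H2) → no; 1× Cl (H0) → no; 1× C (H3) → no; 1× O (H1) → no.
That gives 2 matching atoms.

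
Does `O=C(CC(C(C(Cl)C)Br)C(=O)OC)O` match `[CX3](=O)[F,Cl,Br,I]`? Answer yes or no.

No

The pattern [CX3](=O)[F,Cl,Br,I] describes a carbonyl carbon bonded to a halogen — an acyl halide.
The closest candidate here is a methyl-ester group (-C(=O)OCH3), but the carbonyl is bonded to -O-C, not to a halogen. No other fragment satisfies the full query, so there is no match.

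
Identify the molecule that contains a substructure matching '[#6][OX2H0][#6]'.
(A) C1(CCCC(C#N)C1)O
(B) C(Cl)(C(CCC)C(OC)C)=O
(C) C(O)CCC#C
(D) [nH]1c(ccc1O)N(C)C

[#6][OX2H0][#6] describes an aliphatic oxygen bridging two carbons with no H on the oxygen (an ether).
(A) has a hydroxyl group (-OH) but the oxygen has H1, not H0 bridging two carbons.
(B) contains a methoxy ether (-OCH3), which satisfies every atom and bond constraint.
(C) has a hydroxyl group (-OH) but the oxygen has H1, not H0 bridging two carbons.
(D) has a hydroxyl group (-OH) but the oxygen has H1, not H0 bridging two carbons.
So the answer is (B).

B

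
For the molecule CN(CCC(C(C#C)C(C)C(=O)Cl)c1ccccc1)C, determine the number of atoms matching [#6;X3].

7

Check the 20 heavy atoms by environment: 8× C (X4) → no; 1× C (X3) → match; 1× O (X1) → no; 1× Cl (X1) → no; 6× c (aromatic, X3) → match; 1× N (X3) → no; 2× C (X2) → no.
Summing the matching environments: 1 + 6 = 7 matching atoms.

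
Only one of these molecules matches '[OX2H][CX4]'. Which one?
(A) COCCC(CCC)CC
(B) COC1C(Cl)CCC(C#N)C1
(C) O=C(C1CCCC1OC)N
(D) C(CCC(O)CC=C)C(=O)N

[OX2H][CX4] describes a hydroxyl oxygen bound to an sp3 (X4) carbon (an aliphatic alcohol).
(A) has a methoxy ether (-OCH3) but the oxygen has H0 (ether), not H1.
(B) has a methoxy ether (-OCH3) but the oxygen has H0 (ether), not H1.
(C) has a methoxy ether (-OCH3) but the oxygen has H0 (ether), not H1.
(D) contains a hydroxyl group (-OH), which satisfies every atom and bond constraint.
So the answer is (D).

D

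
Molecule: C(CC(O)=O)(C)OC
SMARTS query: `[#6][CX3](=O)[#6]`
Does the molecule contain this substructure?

No

The pattern [#6][CX3](=O)[#6] describes a carbonyl carbon (no H) flanked by two carbons — a ketone.
The closest candidate here is a carboxylic acid group (-C(=O)OH), but one neighbour of the carbonyl carbon is O, not C. No other fragment satisfies the full query, so there is no match.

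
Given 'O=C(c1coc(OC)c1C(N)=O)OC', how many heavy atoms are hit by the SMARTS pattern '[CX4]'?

2

The query [CX4] means: C with X4: aliphatic carbon with exactly 4 total connections (bonds + H).
Check the 14 heavy atoms by environment: 1× o (aromatic, X2) → no; 4× c (aromatic, X3) → no; 2× C (X3) → no; 2× O (X1) → no; 2× O (X2) → no; 2× C (X4) → match; 1× N (X3) → no.
That gives 2 matching atoms.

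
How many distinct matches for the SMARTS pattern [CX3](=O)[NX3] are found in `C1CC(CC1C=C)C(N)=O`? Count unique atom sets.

1

[CX3](=O)[NX3] is the SMARTS for an amide: a carbonyl carbon bonded to a trivalent nitrogen.
Exactly one fragment in the molecule meets all constraints, giving 1 match.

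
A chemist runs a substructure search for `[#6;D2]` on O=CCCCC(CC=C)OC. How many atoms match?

6

Check the 11 heavy atoms by environment: 6× C (D2) → match; 1× C (D3) → no; 1× O (D1) → no; 2× C (D1) → no; 1× O (D2) → no.
That gives 6 matching atoms.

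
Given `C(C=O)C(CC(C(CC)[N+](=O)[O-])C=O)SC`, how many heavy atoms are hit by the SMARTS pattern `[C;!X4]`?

2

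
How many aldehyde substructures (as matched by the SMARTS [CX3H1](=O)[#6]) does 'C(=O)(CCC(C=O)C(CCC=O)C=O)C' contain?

3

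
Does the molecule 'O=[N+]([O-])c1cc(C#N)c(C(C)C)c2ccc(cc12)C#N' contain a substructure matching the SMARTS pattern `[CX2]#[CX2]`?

No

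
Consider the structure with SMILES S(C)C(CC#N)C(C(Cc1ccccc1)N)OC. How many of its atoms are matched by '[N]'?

2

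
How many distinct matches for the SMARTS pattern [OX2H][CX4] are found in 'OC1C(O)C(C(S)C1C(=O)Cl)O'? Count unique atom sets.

[OX2H][CX4] is the SMARTS for an aliphatic alcohol: a hydroxyl oxygen bound to an sp3 (X4) carbon.
The molecule carries 3 separate instances of a hydroxyl group (-OH) meeting every constraint; each maps to a distinct set of atoms, giving 3 matches.

3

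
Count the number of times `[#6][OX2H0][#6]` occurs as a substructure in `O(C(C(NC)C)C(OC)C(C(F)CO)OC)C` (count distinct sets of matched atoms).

[#6][OX2H0][#6] is the SMARTS for an ether: an aliphatic oxygen bridging two carbons with no H on the oxygen.
The molecule carries 3 separate instances of a methoxy ether (-OCH3) meeting every constraint; each maps to a distinct set of atoms, giving 3 matches.

3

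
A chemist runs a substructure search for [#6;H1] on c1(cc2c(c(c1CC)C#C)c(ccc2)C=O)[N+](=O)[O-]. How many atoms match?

6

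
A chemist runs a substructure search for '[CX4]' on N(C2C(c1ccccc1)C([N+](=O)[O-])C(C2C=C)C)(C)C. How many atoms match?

8

The query [CX4] means: C with X4: aliphatic carbon with exactly 4 total connections (bonds + H).
Check the 20 heavy atoms by environment: 8× C (X4) → match; 1× N (charge +1, X3) → no; 1× O (charge -1, X1) → no; 1× O (X1) → no; 2× C (X3) → no; 6× c (aromatic, X3) → no; 1× N (X3) → no.
That gives 8 matching atoms.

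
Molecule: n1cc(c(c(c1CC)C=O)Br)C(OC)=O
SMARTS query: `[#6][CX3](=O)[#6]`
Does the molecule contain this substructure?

The pattern [#6][CX3](=O)[#6] describes a carbonyl carbon (no H) flanked by two carbons — a ketone.
The closest candidate here is an aldehyde (-CHO), but the carbonyl carbon has H1, so it is not flanked by two carbons. No other fragment satisfies the full query, so there is no match.

No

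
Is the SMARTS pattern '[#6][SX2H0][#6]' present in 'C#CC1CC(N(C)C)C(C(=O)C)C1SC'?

Yes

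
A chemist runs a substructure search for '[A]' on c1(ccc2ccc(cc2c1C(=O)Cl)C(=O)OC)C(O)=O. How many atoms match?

10

The query [A] means: A matches any aliphatic (non-aromatic) heavy atom.
Check the 20 heavy atoms by environment: 10× c (aromatic) → no; 4× C → match; 5× O → match; 1× Cl → match.
Summing the matching environments: 4 + 5 + 1 = 10 matching atoms.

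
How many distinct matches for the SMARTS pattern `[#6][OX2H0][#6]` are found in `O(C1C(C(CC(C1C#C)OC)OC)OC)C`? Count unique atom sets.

4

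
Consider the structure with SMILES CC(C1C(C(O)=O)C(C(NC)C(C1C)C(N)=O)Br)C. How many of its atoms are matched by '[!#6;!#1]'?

6

The query [!#6;!#1] means: not carbon and not hydrogen — any heteroatom.
Check the 19 heavy atoms by environment: 13× C → no; 2× N → match; 3× O → match; 1× Br → match.
Summing the matching environments: 2 + 3 + 1 = 6 matching atoms.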